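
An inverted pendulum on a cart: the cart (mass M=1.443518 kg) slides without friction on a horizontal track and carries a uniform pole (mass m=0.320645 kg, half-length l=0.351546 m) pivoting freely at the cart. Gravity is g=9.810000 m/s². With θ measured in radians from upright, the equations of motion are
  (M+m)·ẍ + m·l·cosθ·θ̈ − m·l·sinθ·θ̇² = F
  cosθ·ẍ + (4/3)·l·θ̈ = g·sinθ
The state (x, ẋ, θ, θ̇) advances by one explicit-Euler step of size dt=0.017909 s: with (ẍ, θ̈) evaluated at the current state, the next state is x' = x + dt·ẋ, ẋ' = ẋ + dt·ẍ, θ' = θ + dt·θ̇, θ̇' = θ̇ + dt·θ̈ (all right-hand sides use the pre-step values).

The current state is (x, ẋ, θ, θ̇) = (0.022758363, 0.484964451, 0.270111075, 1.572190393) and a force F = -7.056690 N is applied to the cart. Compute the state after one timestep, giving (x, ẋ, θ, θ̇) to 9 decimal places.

sinθ=0.266838486, cosθ=0.963741263
temp = (F + m·l·θ̇²·sinθ)/(M+m) = (-7.056690 + 0.074347330)/1.764163 = -3.957878422
θ̈ = (g·sinθ − cosθ·temp)/(l·(4/3 − m·cos²θ/(M+m))) = 15.711610842
ẍ = temp − m·l·θ̈·cosθ/(M+m) = -4.925374228
Euler: x'=0.022758363+0.017909·0.484964451=0.031443591, ẋ'=0.484964451+0.017909·-4.925374228=0.396755924
       θ'=0.270111075+0.017909·1.572190393=0.298267433, θ̇'=1.572190393+0.017909·15.711610842=1.853569632

(0.031443591, 0.396755924, 0.298267433, 1.853569632)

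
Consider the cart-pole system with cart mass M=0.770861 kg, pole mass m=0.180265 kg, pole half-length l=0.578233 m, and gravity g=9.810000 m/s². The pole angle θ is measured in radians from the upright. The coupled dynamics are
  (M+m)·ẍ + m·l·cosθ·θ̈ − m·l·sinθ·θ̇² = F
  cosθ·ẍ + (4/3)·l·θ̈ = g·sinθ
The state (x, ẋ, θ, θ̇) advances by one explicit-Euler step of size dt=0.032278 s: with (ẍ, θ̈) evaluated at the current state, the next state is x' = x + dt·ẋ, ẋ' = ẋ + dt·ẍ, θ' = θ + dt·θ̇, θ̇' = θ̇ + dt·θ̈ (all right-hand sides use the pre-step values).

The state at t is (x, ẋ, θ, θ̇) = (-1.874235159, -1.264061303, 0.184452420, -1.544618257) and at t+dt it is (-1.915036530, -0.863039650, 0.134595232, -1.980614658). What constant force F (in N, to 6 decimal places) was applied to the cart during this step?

F = 10.387094 N

ẍ = (ẋ'−ẋ)/dt = (-0.863039650−-1.264061303)/0.032278 = 12.423993
θ̈ = (θ̇'−θ̇)/dt = (-1.980614658−-1.544618257)/0.032278 = -13.507541
sinθ=0.183408, cosθ=0.983037
F = (M+m)·ẍ + m·l·cosθ·θ̈ − m·l·sinθ·θ̇² = 11.816783 + -1.384077 − 0.045612 = 10.387094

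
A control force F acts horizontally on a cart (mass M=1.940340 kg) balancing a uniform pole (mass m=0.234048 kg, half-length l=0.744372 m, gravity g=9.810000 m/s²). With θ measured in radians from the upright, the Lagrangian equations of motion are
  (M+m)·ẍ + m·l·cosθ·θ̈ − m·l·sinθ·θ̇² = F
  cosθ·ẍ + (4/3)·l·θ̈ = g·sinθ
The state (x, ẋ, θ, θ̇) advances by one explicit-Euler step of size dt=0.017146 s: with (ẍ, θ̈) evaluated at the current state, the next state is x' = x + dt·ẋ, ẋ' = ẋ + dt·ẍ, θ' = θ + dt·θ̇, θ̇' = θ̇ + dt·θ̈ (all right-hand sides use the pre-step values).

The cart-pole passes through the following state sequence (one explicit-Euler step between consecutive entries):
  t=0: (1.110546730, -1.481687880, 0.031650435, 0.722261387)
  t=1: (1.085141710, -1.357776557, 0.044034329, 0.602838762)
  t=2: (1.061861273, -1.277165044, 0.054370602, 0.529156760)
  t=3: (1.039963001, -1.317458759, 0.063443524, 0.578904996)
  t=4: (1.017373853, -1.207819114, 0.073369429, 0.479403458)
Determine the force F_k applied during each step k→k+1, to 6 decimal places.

F_0 = 14.498235 N
F_1 = 9.472097 N
F_2 = -4.607801 N
F_3 = 12.891374 N

step 0→1:
  ẍ = (ẋ'−ẋ)/dt = (-1.357776557−-1.481687880)/0.017146 = 7.226836
  θ̈ = (θ̇'−θ̇)/dt = (0.602838762−0.722261387)/0.017146 = -6.965043
  sinθ=0.031645, cosθ=0.999499
  F = (M+m)·ẍ + m·l·cosθ·θ̈ − m·l·sinθ·θ̇² = 15.713945 + -1.212834 − 0.002876 = 14.498235
step 1→2:
  ẍ = (ẋ'−ẋ)/dt = (-1.277165044−-1.357776557)/0.017146 = 4.701476
  θ̈ = (θ̇'−θ̇)/dt = (0.529156760−0.602838762)/0.017146 = -4.297329
  sinθ=0.044020, cosθ=0.999031
  F = (M+m)·ẍ + m·l·cosθ·θ̈ − m·l·sinθ·θ̇² = 10.222834 + -0.747950 − 0.002787 = 9.472097
step 2→3:
  ẍ = (ẋ'−ẋ)/dt = (-1.317458759−-1.277165044)/0.017146 = -2.350036
  θ̈ = (θ̇'−θ̇)/dt = (0.578904996−0.529156760)/0.017146 = 2.901449
  sinθ=0.054344, cosθ=0.998522
  F = (M+m)·ẍ + m·l·cosθ·θ̈ − m·l·sinθ·θ̇² = -5.109890 + 0.504740 − 0.002651 = -4.607801
step 3→4:
  ẍ = (ẋ'−ẋ)/dt = (-1.207819114−-1.317458759)/0.017146 = 6.394474
  θ̈ = (θ̇'−θ̇)/dt = (0.479403458−0.578904996)/0.017146 = -5.803192
  sinθ=0.063401, cosθ=0.997988
  F = (M+m)·ẍ + m·l·cosθ·θ̈ − m·l·sinθ·θ̇² = 13.904067 + -1.008991 − 0.003702 = 12.891374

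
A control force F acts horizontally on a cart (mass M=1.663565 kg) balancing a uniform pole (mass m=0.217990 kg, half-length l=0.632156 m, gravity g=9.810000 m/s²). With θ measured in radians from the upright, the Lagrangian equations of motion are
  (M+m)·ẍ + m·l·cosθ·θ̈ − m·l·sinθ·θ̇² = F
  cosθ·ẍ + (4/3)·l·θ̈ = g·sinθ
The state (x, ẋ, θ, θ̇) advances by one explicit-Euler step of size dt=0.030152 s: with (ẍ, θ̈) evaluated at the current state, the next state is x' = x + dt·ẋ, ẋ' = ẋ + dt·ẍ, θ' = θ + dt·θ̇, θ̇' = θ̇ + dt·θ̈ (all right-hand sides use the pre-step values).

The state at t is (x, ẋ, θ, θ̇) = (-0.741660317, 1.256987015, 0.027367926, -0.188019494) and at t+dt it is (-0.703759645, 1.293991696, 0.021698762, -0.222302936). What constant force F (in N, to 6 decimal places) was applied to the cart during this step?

F = 2.152418 N

ẍ = (ẋ'−ẋ)/dt = (1.293991696−1.256987015)/0.030152 = 1.227271
θ̈ = (θ̇'−θ̇)/dt = (-0.222302936−-0.188019494)/0.030152 = -1.137020
sinθ=0.027365, cosθ=0.999626
F = (M+m)·ẍ + m·l·cosθ·θ̈ − m·l·sinθ·θ̇² = 2.309178 + -0.156627 − 0.000133 = 2.152418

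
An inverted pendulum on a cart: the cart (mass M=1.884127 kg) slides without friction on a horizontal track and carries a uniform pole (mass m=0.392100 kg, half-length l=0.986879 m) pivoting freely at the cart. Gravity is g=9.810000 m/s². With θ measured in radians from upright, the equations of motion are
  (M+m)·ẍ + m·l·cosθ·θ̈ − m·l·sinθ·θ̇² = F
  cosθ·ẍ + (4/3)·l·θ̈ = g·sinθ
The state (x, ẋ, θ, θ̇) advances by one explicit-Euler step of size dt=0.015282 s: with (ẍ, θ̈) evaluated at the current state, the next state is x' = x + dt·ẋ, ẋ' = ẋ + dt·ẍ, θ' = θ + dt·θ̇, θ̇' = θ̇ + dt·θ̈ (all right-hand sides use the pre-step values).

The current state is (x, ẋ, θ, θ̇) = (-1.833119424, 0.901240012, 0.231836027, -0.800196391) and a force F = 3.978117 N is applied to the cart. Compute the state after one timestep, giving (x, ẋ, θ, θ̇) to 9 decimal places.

(-1.819346674, 0.927172645, 0.219607426, -0.793199574)

sinθ=0.229764816, cosθ=0.973246181
temp = (F + m·l·θ̇²·sinθ)/(M+m) = (3.978117 + 0.056929511)/2.276227 = 1.772690734
θ̈ = (g·sinθ − cosθ·temp)/(l·(4/3 − m·cos²θ/(M+m))) = 0.457846935
ẍ = temp − m·l·θ̈·cosθ/(M+m) = 1.696939764
Euler: x'=-1.833119424+0.015282·0.901240012=-1.819346674, ẋ'=0.901240012+0.015282·1.696939764=0.927172645
       θ'=0.231836027+0.015282·-0.800196391=0.219607426, θ̇'=-0.800196391+0.015282·0.457846935=-0.793199574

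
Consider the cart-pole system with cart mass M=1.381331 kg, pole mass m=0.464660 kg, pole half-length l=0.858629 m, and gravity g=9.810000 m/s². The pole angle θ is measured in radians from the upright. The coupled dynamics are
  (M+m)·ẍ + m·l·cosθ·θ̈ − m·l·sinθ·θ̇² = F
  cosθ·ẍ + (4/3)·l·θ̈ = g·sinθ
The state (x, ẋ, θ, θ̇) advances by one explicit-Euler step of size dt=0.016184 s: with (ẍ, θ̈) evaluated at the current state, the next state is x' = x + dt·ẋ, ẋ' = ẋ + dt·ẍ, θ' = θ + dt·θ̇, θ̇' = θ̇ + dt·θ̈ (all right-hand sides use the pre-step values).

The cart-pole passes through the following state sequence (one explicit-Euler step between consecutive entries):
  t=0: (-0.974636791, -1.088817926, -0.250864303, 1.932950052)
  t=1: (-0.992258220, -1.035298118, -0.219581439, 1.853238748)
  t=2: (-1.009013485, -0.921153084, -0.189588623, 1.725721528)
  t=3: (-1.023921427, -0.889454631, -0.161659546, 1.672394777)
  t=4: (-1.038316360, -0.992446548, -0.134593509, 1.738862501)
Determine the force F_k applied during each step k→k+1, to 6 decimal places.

F_0 = 4.571115 N
F_1 = 10.250071 N
F_2 = 2.548466 N
F_3 = -9.950721 N

step 0→1:
  ẍ = (ẋ'−ẋ)/dt = (-1.035298118−-1.088817926)/0.016184 = 3.306958
  θ̈ = (θ̇'−θ̇)/dt = (1.853238748−1.932950052)/0.016184 = -4.925315
  sinθ=-0.248241, cosθ=0.968698
  F = (M+m)·ẍ + m·l·cosθ·θ̈ − m·l·sinθ·θ̇² = 6.104615 + -1.903546 − -0.370046 = 4.571115
step 1→2:
  ẍ = (ẋ'−ẋ)/dt = (-0.921153084−-1.035298118)/0.016184 = 7.052956
  θ̈ = (θ̇'−θ̇)/dt = (1.725721528−1.853238748)/0.016184 = -7.879215
  sinθ=-0.217821, cosθ=0.975989
  F = (M+m)·ẍ + m·l·cosθ·θ̈ − m·l·sinθ·θ̇² = 13.019693 + -3.068094 − -0.298472 = 10.250071
step 2→3:
  ẍ = (ẋ'−ẋ)/dt = (-0.889454631−-0.921153084)/0.016184 = 1.958629
  θ̈ = (θ̇'−θ̇)/dt = (1.672394777−1.725721528)/0.016184 = -3.295029
  sinθ=-0.188455, cosθ=0.982082
  F = (M+m)·ẍ + m·l·cosθ·θ̈ − m·l·sinθ·θ̇² = 3.615612 + -1.291064 − -0.223918 = 2.548466
step 3→4:
  ẍ = (ẋ'−ẋ)/dt = (-0.992446548−-0.889454631)/0.016184 = -6.363811
  θ̈ = (θ̇'−θ̇)/dt = (1.738862501−1.672394777)/0.016184 = 4.107002
  sinθ=-0.160956, cosθ=0.986962
  F = (M+m)·ẍ + m·l·cosθ·θ̈ − m·l·sinθ·θ̇² = -11.747538 + 1.617208 − -0.179608 = -9.950721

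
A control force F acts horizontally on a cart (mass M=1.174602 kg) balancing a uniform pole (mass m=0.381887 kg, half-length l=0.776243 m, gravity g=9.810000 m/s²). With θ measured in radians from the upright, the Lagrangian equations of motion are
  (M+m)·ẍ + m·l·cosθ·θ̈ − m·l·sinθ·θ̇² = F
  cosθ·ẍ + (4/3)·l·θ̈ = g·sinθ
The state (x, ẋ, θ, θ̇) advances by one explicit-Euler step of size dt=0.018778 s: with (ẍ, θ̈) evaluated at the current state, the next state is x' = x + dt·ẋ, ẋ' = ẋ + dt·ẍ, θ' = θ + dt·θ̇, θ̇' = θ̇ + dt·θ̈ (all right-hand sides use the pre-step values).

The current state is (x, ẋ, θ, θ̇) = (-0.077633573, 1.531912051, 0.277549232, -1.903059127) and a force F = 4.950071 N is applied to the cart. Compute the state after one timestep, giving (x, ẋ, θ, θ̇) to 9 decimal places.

(-0.048867329, 1.597392434, 0.241813588, -1.915136911)

sinθ=0.273999497, cosθ=0.961729835
temp = (F + m·l·θ̇²·sinθ)/(M+m) = (4.950071 + 0.294162224)/1.556489 = 3.369270984
θ̈ = (g·sinθ − cosθ·temp)/(l·(4/3 − m·cos²θ/(M+m))) = -0.643187967
ẍ = temp − m·l·θ̈·cosθ/(M+m) = 3.487079725
Euler: x'=-0.077633573+0.018778·1.531912051=-0.048867329, ẋ'=1.531912051+0.018778·3.487079725=1.597392434
       θ'=0.277549232+0.018778·-1.903059127=0.241813588, θ̇'=-1.903059127+0.018778·-0.643187967=-1.915136911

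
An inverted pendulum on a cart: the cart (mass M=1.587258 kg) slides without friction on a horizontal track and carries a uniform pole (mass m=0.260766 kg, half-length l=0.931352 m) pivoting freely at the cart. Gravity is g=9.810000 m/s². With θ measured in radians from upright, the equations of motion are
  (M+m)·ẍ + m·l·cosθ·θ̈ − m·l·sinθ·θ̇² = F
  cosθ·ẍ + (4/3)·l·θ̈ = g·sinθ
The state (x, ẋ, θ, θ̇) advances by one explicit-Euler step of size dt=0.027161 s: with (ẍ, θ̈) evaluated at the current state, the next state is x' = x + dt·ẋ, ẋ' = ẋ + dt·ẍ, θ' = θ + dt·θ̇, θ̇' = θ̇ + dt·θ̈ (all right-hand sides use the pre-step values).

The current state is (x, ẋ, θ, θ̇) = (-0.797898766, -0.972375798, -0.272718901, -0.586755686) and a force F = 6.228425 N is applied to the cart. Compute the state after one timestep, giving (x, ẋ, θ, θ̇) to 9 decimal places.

(-0.824309465, -0.863128427, -0.288655772, -0.729272850)

sinθ=-0.269350845, cosθ=0.963042119
temp = (F + m·l·θ̇²·sinθ)/(M+m) = (6.228425 + -0.022521524)/1.848024 = 3.358129265
θ̈ = (g·sinθ − cosθ·temp)/(l·(4/3 − m·cos²θ/(M+m))) = -5.247125054
ẍ = temp − m·l·θ̈·cosθ/(M+m) = 4.022214624
Euler: x'=-0.797898766+0.027161·-0.972375798=-0.824309465, ẋ'=-0.972375798+0.027161·4.022214624=-0.863128427
       θ'=-0.272718901+0.027161·-0.586755686=-0.288655772, θ̇'=-0.586755686+0.027161·-5.247125054=-0.729272850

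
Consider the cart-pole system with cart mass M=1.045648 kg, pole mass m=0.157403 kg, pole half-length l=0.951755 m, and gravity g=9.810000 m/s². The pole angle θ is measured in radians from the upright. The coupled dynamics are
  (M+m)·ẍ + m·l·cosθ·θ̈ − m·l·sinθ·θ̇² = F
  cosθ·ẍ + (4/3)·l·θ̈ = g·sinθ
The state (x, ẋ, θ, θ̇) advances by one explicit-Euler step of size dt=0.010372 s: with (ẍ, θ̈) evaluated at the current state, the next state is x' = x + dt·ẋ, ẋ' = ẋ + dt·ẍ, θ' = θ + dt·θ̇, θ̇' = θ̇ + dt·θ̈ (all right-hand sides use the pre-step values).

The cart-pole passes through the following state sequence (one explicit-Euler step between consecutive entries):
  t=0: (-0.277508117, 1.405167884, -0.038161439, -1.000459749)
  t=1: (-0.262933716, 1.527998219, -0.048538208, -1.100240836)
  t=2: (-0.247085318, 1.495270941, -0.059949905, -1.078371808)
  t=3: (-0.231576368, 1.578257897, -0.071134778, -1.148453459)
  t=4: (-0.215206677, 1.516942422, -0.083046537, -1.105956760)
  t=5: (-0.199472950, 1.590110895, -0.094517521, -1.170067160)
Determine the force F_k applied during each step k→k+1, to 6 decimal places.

F_0 = 12.812694 N
F_1 = -3.471751 N
F_2 = 8.625703 N
F_3 = -6.485701 N
F_4 = 7.579236 N

step 0→1:
  ẍ = (ẋ'−ẋ)/dt = (1.527998219−1.405167884)/0.010372 = 11.842493
  θ̈ = (θ̇'−θ̇)/dt = (-1.100240836−-1.000459749)/0.010372 = -9.620236
  sinθ=-0.038152, cosθ=0.999272
  F = (M+m)·ẍ + m·l·cosθ·θ̈ − m·l·sinθ·θ̇² = 14.247123 + -1.440150 − -0.005721 = 12.812694
step 1→2:
  ẍ = (ẋ'−ẋ)/dt = (1.495270941−1.527998219)/0.010372 = -3.155349
  θ̈ = (θ̇'−θ̇)/dt = (-1.078371808−-1.100240836)/0.010372 = 2.108468
  sinθ=-0.048519, cosθ=0.998822
  F = (M+m)·ẍ + m·l·cosθ·θ̈ − m·l·sinθ·θ̇² = -3.796046 + 0.315496 − -0.008799 = -3.471751
step 2→3:
  ẍ = (ẋ'−ẋ)/dt = (1.578257897−1.495270941)/0.010372 = 8.001056
  θ̈ = (θ̇'−θ̇)/dt = (-1.148453459−-1.078371808)/0.010372 = -6.756812
  sinθ=-0.059914, cosθ=0.998204
  F = (M+m)·ẍ + m·l·cosθ·θ̈ − m·l·sinθ·θ̇² = 9.625679 + -1.010413 − -0.010438 = 8.625703
step 3→4:
  ẍ = (ẋ'−ẋ)/dt = (1.516942422−1.578257897)/0.010372 = -5.911635
  θ̈ = (θ̇'−θ̇)/dt = (-1.105956760−-1.148453459)/0.010372 = 4.097252
  sinθ=-0.071075, cosθ=0.997471
  F = (M+m)·ẍ + m·l·cosθ·θ̈ − m·l·sinθ·θ̇² = -7.111998 + 0.612253 − -0.014044 = -6.485701
step 4→5:
  ẍ = (ẋ'−ẋ)/dt = (1.590110895−1.516942422)/0.010372 = 7.054423
  θ̈ = (θ̇'−θ̇)/dt = (-1.170067160−-1.105956760)/0.010372 = -6.181103
  sinθ=-0.082951, cosθ=0.996554
  F = (M+m)·ẍ + m·l·cosθ·θ̈ − m·l·sinθ·θ̇² = 8.486830 + -0.922794 − -0.015200 = 7.579236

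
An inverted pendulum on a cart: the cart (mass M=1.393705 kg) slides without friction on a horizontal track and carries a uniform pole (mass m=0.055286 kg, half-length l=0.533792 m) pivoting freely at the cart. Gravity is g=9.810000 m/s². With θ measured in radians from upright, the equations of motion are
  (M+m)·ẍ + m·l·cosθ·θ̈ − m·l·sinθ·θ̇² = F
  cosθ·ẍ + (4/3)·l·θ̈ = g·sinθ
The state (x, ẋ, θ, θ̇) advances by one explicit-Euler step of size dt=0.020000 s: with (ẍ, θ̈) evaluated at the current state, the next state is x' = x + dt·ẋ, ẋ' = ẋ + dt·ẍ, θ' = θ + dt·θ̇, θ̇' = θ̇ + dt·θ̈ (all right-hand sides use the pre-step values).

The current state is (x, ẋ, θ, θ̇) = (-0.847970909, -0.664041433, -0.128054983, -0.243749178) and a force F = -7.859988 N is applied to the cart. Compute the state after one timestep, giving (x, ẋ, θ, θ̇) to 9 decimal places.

(-0.861251738, -0.774944371, -0.132929967, -0.124406199)

sinθ=-0.127705294, cosθ=0.991812159
temp = (F + m·l·θ̇²·sinθ)/(M+m) = (-7.859988 + -0.000223915)/1.448991 = -5.424610584
θ̈ = (g·sinθ − cosθ·temp)/(l·(4/3 − m·cos²θ/(M+m))) = 5.967148954
ẍ = temp − m·l·θ̈·cosθ/(M+m) = -5.545146882
Euler: x'=-0.847970909+0.020000·-0.664041433=-0.861251738, ẋ'=-0.664041433+0.020000·-5.545146882=-0.774944371
       θ'=-0.128054983+0.020000·-0.243749178=-0.132929967, θ̇'=-0.243749178+0.020000·5.967148954=-0.124406199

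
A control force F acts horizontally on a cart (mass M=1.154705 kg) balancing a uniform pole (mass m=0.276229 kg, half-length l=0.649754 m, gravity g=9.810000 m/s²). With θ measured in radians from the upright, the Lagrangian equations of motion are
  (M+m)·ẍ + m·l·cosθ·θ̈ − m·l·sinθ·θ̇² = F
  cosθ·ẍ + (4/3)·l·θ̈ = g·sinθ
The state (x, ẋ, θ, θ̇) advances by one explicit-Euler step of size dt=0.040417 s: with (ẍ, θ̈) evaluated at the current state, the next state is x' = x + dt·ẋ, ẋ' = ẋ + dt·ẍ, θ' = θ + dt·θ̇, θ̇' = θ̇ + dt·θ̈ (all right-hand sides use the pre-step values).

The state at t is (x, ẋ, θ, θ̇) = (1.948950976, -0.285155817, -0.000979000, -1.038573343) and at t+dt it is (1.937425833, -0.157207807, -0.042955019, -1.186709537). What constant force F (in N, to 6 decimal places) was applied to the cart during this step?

F = 3.872262 N

ẍ = (ẋ'−ẋ)/dt = (-0.157207807−-0.285155817)/0.040417 = 3.165698
θ̈ = (θ̇'−θ̇)/dt = (-1.186709537−-1.038573343)/0.040417 = -3.665195
sinθ=-0.000979, cosθ=1.000000
F = (M+m)·ẍ + m·l·cosθ·θ̈ − m·l·sinθ·θ̇² = 4.529905 + -0.657832 − -0.000190 = 3.872262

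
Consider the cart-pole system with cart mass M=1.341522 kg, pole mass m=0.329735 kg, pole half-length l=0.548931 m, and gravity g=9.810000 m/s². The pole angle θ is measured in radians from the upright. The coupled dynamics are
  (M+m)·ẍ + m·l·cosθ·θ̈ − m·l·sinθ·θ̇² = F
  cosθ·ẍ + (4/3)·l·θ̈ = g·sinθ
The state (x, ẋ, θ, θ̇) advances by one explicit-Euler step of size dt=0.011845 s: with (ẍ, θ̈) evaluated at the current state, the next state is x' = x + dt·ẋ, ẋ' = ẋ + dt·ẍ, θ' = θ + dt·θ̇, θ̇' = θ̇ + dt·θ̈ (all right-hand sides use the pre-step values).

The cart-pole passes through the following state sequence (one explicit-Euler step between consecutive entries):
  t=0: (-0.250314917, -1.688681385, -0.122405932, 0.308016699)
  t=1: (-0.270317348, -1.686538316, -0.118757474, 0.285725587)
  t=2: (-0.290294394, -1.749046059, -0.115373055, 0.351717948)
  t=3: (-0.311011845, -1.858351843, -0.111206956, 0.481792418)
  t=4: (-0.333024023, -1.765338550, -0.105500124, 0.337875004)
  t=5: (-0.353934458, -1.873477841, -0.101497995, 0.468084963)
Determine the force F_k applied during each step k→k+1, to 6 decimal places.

F_0 = -0.033608 N
F_1 = -7.816392 N
F_2 = -13.445364 N
F_3 = 10.942672 N
F_4 = -13.276959 N

step 0→1:
  ẍ = (ẋ'−ẋ)/dt = (-1.686538316−-1.688681385)/0.011845 = 0.180926
  θ̈ = (θ̇'−θ̇)/dt = (0.285725587−0.308016699)/0.011845 = -1.881901
  sinθ=-0.122100, cosθ=0.992518
  F = (M+m)·ẍ + m·l·cosθ·θ̈ − m·l·sinθ·θ̇² = 0.302374 + -0.338079 − -0.002097 = -0.033608
step 1→2:
  ẍ = (ẋ'−ẋ)/dt = (-1.749046059−-1.686538316)/0.011845 = -5.277142
  θ̈ = (θ̇'−θ̇)/dt = (0.351717948−0.285725587)/0.011845 = 5.571326
  sinθ=-0.118479, cosθ=0.992957
  F = (M+m)·ẍ + m·l·cosθ·θ̈ − m·l·sinθ·θ̇² = -8.819460 + 1.001317 − -0.001751 = -7.816392
step 2→3:
  ẍ = (ẋ'−ẋ)/dt = (-1.858351843−-1.749046059)/0.011845 = -9.228010
  θ̈ = (θ̇'−θ̇)/dt = (0.481792418−0.351717948)/0.011845 = 10.981382
  sinθ=-0.115117, cosθ=0.993352
  F = (M+m)·ẍ + m·l·cosθ·θ̈ − m·l·sinθ·θ̇² = -15.422377 + 1.974435 − -0.002578 = -13.445364
step 3→4:
  ẍ = (ẋ'−ẋ)/dt = (-1.765338550−-1.858351843)/0.011845 = 7.852536
  θ̈ = (θ̇'−θ̇)/dt = (0.337875004−0.481792418)/0.011845 = -12.150056
  sinθ=-0.110978, cosθ=0.993823
  F = (M+m)·ẍ + m·l·cosθ·θ̈ − m·l·sinθ·θ̇² = 13.123606 + -2.185597 − -0.004663 = 10.942672
step 4→5:
  ẍ = (ẋ'−ẋ)/dt = (-1.873477841−-1.765338550)/0.011845 = -9.129531
  θ̈ = (θ̇'−θ̇)/dt = (0.468084963−0.337875004)/0.011845 = 10.992820
  sinθ=-0.105305, cosθ=0.994440
  F = (M+m)·ẍ + m·l·cosθ·θ̈ − m·l·sinθ·θ̇² = -15.257792 + 1.978657 − -0.002176 = -13.276959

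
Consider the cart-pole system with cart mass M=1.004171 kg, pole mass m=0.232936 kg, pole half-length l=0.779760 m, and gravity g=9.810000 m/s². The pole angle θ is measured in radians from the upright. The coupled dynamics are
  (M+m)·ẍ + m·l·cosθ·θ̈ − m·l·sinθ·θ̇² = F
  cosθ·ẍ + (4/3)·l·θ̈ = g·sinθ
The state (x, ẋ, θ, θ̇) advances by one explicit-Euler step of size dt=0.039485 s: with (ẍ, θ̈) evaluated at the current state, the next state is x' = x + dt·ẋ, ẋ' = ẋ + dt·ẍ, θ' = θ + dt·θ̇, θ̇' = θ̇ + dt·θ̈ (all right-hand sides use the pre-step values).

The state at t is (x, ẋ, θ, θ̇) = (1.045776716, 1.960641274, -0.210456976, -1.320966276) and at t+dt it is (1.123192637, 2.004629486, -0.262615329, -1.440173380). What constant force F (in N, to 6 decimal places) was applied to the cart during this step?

ẍ = (ẋ'−ẋ)/dt = (2.004629486−1.960641274)/0.039485 = 1.114049
θ̈ = (θ̇'−θ̇)/dt = (-1.440173380−-1.320966276)/0.039485 = -3.019048
sinθ=-0.208907, cosθ=0.977936
F = (M+m)·ẍ + m·l·cosθ·θ̈ − m·l·sinθ·θ̇² = 1.378197 + -0.536263 − -0.066212 = 0.908146

F = 0.908146 N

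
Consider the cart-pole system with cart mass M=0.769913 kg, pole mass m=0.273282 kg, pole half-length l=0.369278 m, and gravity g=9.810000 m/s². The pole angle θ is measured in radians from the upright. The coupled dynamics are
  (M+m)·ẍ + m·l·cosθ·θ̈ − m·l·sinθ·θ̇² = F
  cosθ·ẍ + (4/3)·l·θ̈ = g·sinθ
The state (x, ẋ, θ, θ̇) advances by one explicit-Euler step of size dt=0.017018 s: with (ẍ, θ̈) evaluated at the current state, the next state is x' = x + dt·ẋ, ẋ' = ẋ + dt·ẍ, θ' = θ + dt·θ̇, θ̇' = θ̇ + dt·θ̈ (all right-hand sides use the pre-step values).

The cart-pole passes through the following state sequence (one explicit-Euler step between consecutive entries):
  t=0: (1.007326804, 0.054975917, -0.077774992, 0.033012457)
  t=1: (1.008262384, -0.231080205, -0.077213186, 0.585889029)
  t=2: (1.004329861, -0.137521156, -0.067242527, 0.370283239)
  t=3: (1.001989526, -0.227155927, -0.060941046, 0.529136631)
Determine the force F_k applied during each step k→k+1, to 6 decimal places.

step 0→1:
  ẍ = (ẋ'−ẋ)/dt = (-0.231080205−0.054975917)/0.017018 = -16.809033
  θ̈ = (θ̇'−θ̇)/dt = (0.585889029−0.033012457)/0.017018 = 32.487752
  sinθ=-0.077697, cosθ=0.996977
  F = (M+m)·ẍ + m·l·cosθ·θ̈ − m·l·sinθ·θ̇² = -17.535099 + 3.268657 − -0.000009 = -14.266434
step 1→2:
  ẍ = (ẋ'−ẋ)/dt = (-0.137521156−-0.231080205)/0.017018 = 5.497652
  θ̈ = (θ̇'−θ̇)/dt = (0.370283239−0.585889029)/0.017018 = -12.669279
  sinθ=-0.077136, cosθ=0.997021
  F = (M+m)·ẍ + m·l·cosθ·θ̈ − m·l·sinθ·θ̇² = 5.735124 + -1.274737 − -0.002672 = 4.463059
step 2→3:
  ẍ = (ẋ'−ẋ)/dt = (-0.227155927−-0.137521156)/0.017018 = -5.267057
  θ̈ = (θ̇'−θ̇)/dt = (0.529136631−0.370283239)/0.017018 = 9.334434
  sinθ=-0.067192, cosθ=0.997740
  F = (M+m)·ẍ + m·l·cosθ·θ̈ − m·l·sinθ·θ̇² = -5.494567 + 0.939874 − -0.000930 = -4.553763

F_0 = -14.266434 N
F_1 = 4.463059 N
F_2 = -4.553763 N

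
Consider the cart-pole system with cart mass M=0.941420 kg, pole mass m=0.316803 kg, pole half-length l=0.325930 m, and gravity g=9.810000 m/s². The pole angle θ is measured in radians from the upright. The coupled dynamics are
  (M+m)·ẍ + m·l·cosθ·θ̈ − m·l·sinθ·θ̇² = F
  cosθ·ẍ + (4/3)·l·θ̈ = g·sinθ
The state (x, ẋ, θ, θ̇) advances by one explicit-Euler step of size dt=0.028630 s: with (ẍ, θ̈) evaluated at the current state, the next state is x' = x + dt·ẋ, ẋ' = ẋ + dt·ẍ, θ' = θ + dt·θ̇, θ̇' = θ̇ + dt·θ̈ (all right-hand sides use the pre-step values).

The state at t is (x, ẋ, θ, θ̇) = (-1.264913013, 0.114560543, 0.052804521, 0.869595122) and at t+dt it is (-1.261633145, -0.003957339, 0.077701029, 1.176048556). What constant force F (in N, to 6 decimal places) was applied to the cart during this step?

F = -4.109011 N

ẍ = (ẋ'−ẋ)/dt = (-0.003957339−0.114560543)/0.028630 = -4.139640
θ̈ = (θ̇'−θ̇)/dt = (1.176048556−0.869595122)/0.028630 = 10.703927
sinθ=0.052780, cosθ=0.998606
F = (M+m)·ẍ + m·l·cosθ·θ̈ − m·l·sinθ·θ̇² = -5.208590 + 1.103700 − 0.004121 = -4.109011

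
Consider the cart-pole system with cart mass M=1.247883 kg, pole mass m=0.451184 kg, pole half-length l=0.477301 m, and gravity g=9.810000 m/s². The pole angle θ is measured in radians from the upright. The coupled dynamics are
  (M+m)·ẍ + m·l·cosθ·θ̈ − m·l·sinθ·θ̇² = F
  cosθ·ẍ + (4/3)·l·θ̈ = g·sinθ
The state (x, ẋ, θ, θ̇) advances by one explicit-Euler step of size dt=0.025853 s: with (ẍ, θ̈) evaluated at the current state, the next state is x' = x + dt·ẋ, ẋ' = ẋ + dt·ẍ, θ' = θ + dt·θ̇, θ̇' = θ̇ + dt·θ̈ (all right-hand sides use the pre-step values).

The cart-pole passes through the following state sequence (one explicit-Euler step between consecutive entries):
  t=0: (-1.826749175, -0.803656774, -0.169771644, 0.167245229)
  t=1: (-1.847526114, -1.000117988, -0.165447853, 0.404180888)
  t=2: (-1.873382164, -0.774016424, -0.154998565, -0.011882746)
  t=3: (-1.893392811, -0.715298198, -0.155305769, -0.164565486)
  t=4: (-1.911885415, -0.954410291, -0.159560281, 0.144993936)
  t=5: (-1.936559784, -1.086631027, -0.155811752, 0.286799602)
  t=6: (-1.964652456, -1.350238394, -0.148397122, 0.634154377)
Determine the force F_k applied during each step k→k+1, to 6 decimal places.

step 0→1:
  ẍ = (ẋ'−ẋ)/dt = (-1.000117988−-0.803656774)/0.025853 = -7.599165
  θ̈ = (θ̇'−θ̇)/dt = (0.404180888−0.167245229)/0.025853 = 9.164726
  sinθ=-0.168957, cosθ=0.985623
  F = (M+m)·ẍ + m·l·cosθ·θ̈ − m·l·sinθ·θ̇² = -12.911491 + 1.945255 − -0.001018 = -10.965218
step 1→2:
  ẍ = (ẋ'−ẋ)/dt = (-0.774016424−-1.000117988)/0.025853 = 8.745661
  θ̈ = (θ̇'−θ̇)/dt = (-0.011882746−0.404180888)/0.025853 = -16.093437
  sinθ=-0.164694, cosθ=0.986345
  F = (M+m)·ẍ + m·l·cosθ·θ̈ − m·l·sinθ·θ̇² = 14.859463 + -3.418405 − -0.005794 = 11.446852
step 2→3:
  ẍ = (ẋ'−ẋ)/dt = (-0.715298198−-0.774016424)/0.025853 = 2.271235
  θ̈ = (θ̇'−θ̇)/dt = (-0.164565486−-0.011882746)/0.025853 = -5.905804
  sinθ=-0.154379, cosθ=0.988012
  F = (M+m)·ẍ + m·l·cosθ·θ̈ − m·l·sinθ·θ̇² = 3.858980 + -1.256571 − -0.000005 = 2.602413
step 3→4:
  ẍ = (ẋ'−ẋ)/dt = (-0.954410291−-0.715298198)/0.025853 = -9.248911
  θ̈ = (θ̇'−θ̇)/dt = (0.144993936−-0.164565486)/0.025853 = 11.973830
  sinθ=-0.154682, cosθ=0.987964
  F = (M+m)·ẍ + m·l·cosθ·θ̈ − m·l·sinθ·θ̇² = -15.714519 + 2.547536 − -0.000902 = -13.166081
step 4→5:
  ẍ = (ẋ'−ẋ)/dt = (-1.086631027−-0.954410291)/0.025853 = -5.114329
  θ̈ = (θ̇'−θ̇)/dt = (0.286799602−0.144993936)/0.025853 = 5.485076
  sinθ=-0.158884, cosθ=0.987297
  F = (M+m)·ẍ + m·l·cosθ·θ̈ − m·l·sinθ·θ̇² = -8.689587 + 1.166210 − -0.000719 = -7.522658
step 5→6:
  ẍ = (ẋ'−ẋ)/dt = (-1.350238394−-1.086631027)/0.025853 = -10.196394
  θ̈ = (θ̇'−θ̇)/dt = (0.634154377−0.286799602)/0.025853 = 13.435763
  sinθ=-0.155182, cosθ=0.987886
  F = (M+m)·ẍ + m·l·cosθ·θ̈ − m·l·sinθ·θ̇² = -17.324356 + 2.858348 − -0.002749 = -14.463259

F_0 = -10.965218 N
F_1 = 11.446852 N
F_2 = 2.602413 N
F_3 = -13.166081 N
F_4 = -7.522658 N
F_5 = -14.463259 N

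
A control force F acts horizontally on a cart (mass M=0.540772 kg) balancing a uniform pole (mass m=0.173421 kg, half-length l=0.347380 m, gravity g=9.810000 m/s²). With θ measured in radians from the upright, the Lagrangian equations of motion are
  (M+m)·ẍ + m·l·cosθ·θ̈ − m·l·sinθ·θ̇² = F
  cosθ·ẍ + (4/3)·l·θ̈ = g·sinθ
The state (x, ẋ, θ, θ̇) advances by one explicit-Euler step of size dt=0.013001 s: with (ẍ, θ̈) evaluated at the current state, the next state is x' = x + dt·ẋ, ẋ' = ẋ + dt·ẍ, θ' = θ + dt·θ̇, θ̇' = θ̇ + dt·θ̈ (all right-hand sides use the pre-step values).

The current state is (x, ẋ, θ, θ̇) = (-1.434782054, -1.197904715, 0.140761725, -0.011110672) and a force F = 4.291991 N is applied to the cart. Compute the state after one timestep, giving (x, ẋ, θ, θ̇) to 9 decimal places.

(-1.450356013, -1.106721782, 0.140617275, -0.167396837)

sinθ=0.140297346, cosθ=0.990109415
temp = (F + m·l·θ̇²·sinθ)/(M+m) = (4.291991 + 0.000001043)/0.714193 = 6.009568903
θ̈ = (g·sinθ − cosθ·temp)/(l·(4/3 − m·cos²θ/(M+m))) = -12.021087968
ẍ = temp − m·l·θ̈·cosθ/(M+m) = 7.013532286
Euler: x'=-1.434782054+0.013001·-1.197904715=-1.450356013, ẋ'=-1.197904715+0.013001·7.013532286=-1.106721782
       θ'=0.140761725+0.013001·-0.011110672=0.140617275, θ̇'=-0.011110672+0.013001·-12.021087968=-0.167396837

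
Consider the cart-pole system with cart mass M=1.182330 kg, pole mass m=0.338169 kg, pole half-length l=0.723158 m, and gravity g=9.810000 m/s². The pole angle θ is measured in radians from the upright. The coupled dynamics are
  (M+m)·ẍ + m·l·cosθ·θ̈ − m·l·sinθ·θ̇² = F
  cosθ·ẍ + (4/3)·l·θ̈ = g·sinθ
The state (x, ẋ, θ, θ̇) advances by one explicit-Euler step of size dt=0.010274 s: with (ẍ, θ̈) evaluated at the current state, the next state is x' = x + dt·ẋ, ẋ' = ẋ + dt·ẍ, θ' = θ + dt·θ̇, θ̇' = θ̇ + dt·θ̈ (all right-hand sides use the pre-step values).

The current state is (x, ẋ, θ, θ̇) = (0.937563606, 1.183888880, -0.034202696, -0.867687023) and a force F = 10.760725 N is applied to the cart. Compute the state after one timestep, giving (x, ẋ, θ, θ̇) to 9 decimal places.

sinθ=-0.034196028, cosθ=0.999415145
temp = (F + m·l·θ̇²·sinθ)/(M+m) = (10.760725 + -0.006296060)/1.520499 = 7.072960219
θ̈ = (g·sinθ − cosθ·temp)/(l·(4/3 − m·cos²θ/(M+m))) = -9.214312670
ẍ = temp − m·l·θ̈·cosθ/(M+m) = 8.554078427
Euler: x'=0.937563606+0.010274·1.183888880=0.949726880, ẋ'=1.183888880+0.010274·8.554078427=1.271773482
       θ'=-0.034202696+0.010274·-0.867687023=-0.043117312, θ̇'=-0.867687023+0.010274·-9.214312670=-0.962354871

(0.949726880, 1.271773482, -0.043117312, -0.962354871)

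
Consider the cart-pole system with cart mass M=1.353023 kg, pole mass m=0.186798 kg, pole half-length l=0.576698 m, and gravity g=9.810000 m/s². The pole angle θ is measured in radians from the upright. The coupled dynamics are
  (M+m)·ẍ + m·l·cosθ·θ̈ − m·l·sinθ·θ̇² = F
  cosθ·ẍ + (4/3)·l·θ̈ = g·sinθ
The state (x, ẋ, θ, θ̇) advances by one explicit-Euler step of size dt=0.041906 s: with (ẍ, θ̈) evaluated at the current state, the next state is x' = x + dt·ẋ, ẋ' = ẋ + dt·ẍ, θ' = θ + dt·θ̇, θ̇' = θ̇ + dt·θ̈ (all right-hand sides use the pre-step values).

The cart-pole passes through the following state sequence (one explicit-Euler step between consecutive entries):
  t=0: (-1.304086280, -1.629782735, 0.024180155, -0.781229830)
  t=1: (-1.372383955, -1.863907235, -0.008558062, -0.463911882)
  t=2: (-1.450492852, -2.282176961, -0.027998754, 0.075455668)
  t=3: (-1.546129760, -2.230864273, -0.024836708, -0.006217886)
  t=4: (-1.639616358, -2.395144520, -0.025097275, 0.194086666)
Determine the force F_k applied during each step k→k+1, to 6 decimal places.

step 0→1:
  ẍ = (ẋ'−ẋ)/dt = (-1.863907235−-1.629782735)/0.041906 = -5.586897
  θ̈ = (θ̇'−θ̇)/dt = (-0.463911882−-0.781229830)/0.041906 = 7.572136
  sinθ=0.024178, cosθ=0.999708
  F = (M+m)·ẍ + m·l·cosθ·θ̈ − m·l·sinθ·θ̇² = -8.602821 + 0.815478 − 0.001590 = -7.788933
step 1→2:
  ẍ = (ẋ'−ẋ)/dt = (-2.282176961−-1.863907235)/0.041906 = -9.981142
  θ̈ = (θ̇'−θ̇)/dt = (0.075455668−-0.463911882)/0.041906 = 12.870891
  sinθ=-0.008558, cosθ=0.999963
  F = (M+m)·ẍ + m·l·cosθ·θ̈ − m·l·sinθ·θ̇² = -15.369172 + 1.386479 − -0.000198 = -13.982494
step 2→3:
  ẍ = (ẋ'−ẋ)/dt = (-2.230864273−-2.282176961)/0.041906 = 1.224471
  θ̈ = (θ̇'−θ̇)/dt = (-0.006217886−0.075455668)/0.041906 = -1.948970
  sinθ=-0.027995, cosθ=0.999608
  F = (M+m)·ẍ + m·l·cosθ·θ̈ − m·l·sinθ·θ̇² = 1.885466 + -0.209873 − -0.000017 = 1.675611
step 3→4:
  ẍ = (ẋ'−ẋ)/dt = (-2.395144520−-2.230864273)/0.041906 = -3.920208
  θ̈ = (θ̇'−θ̇)/dt = (0.194086666−-0.006217886)/0.041906 = 4.779854
  sinθ=-0.024834, cosθ=0.999692
  F = (M+m)·ẍ + m·l·cosθ·θ̈ − m·l·sinθ·θ̇² = -6.036419 + 0.514756 − -0.000000 = -5.521663

F_0 = -7.788933 N
F_1 = -13.982494 N
F_2 = 1.675611 N
F_3 = -5.521663 N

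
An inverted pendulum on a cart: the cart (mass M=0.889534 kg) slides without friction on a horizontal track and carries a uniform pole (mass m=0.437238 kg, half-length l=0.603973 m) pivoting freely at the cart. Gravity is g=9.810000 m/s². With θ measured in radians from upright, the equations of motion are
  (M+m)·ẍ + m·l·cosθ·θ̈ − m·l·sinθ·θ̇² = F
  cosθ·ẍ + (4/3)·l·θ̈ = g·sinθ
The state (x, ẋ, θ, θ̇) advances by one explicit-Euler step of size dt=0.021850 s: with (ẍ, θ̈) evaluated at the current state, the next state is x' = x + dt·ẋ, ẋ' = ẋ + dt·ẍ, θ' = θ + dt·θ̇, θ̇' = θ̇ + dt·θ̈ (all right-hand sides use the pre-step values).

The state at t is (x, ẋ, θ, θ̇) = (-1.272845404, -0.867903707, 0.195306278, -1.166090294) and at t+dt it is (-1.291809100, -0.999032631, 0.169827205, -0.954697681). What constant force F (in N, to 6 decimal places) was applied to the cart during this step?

ẍ = (ẋ'−ẋ)/dt = (-0.999032631−-0.867903707)/0.021850 = -6.001324
θ̈ = (θ̇'−θ̇)/dt = (-0.954697681−-1.166090294)/0.021850 = 9.674719
sinθ=0.194067, cosθ=0.980988
F = (M+m)·ẍ + m·l·cosθ·θ̈ − m·l·sinθ·θ̇² = -7.962388 + 2.506326 − 0.069687 = -5.525749

F = -5.525749 N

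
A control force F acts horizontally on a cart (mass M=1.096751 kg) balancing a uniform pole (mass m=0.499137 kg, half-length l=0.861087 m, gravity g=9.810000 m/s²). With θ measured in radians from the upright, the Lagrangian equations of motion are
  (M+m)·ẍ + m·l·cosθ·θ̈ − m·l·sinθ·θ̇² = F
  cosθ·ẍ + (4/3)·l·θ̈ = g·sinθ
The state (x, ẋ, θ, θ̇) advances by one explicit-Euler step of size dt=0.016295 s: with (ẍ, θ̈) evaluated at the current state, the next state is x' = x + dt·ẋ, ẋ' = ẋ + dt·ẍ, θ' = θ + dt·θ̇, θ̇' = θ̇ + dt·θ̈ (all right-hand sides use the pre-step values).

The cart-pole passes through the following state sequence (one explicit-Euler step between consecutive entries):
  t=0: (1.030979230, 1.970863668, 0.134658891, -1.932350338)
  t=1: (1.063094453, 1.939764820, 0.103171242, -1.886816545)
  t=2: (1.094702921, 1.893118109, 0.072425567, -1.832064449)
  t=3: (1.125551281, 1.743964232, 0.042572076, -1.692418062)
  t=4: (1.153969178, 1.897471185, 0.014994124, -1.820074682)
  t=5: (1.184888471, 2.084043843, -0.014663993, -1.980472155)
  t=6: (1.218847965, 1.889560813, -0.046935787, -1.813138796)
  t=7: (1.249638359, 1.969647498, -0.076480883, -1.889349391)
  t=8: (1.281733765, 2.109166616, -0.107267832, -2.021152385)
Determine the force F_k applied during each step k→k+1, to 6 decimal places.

step 0→1:
  ẍ = (ẋ'−ẋ)/dt = (1.939764820−1.970863668)/0.016295 = -1.908490
  θ̈ = (θ̇'−θ̇)/dt = (-1.886816545−-1.932350338)/0.016295 = 2.794341
  sinθ=0.134252, cosθ=0.990947
  F = (M+m)·ẍ + m·l·cosθ·θ̈ − m·l·sinθ·θ̇² = -3.045737 + 1.190136 − 0.215457 = -2.071057
step 1→2:
  ẍ = (ẋ'−ẋ)/dt = (1.893118109−1.939764820)/0.016295 = -2.862640
  θ̈ = (θ̇'−θ̇)/dt = (-1.832064449−-1.886816545)/0.016295 = 3.360055
  sinθ=0.102988, cosθ=0.994683
  F = (M+m)·ẍ + m·l·cosθ·θ̈ − m·l·sinθ·θ̇² = -4.568452 + 1.436474 − 0.157585 = -3.289563
step 2→3:
  ẍ = (ẋ'−ẋ)/dt = (1.743964232−1.893118109)/0.016295 = -9.153352
  θ̈ = (θ̇'−θ̇)/dt = (-1.692418062−-1.832064449)/0.016295 = 8.569892
  sinθ=0.072362, cosθ=0.997378
  F = (M+m)·ẍ + m·l·cosθ·θ̈ − m·l·sinθ·θ̇² = -14.607725 + 3.673687 − 0.104390 = -11.038429
step 3→4:
  ẍ = (ẋ'−ẋ)/dt = (1.897471185−1.743964232)/0.016295 = 9.420494
  θ̈ = (θ̇'−θ̇)/dt = (-1.820074682−-1.692418062)/0.016295 = -7.834098
  sinθ=0.042559, cosθ=0.999094
  F = (M+m)·ẍ + m·l·cosθ·θ̈ − m·l·sinθ·θ̇² = 15.034054 + -3.364047 − 0.052393 = 11.617613
step 4→5:
  ẍ = (ẋ'−ẋ)/dt = (2.084043843−1.897471185)/0.016295 = 11.449688
  θ̈ = (θ̇'−θ̇)/dt = (-1.980472155−-1.820074682)/0.016295 = -9.843355
  sinθ=0.014994, cosθ=0.999888
  F = (M+m)·ẍ + m·l·cosθ·θ̈ − m·l·sinθ·θ̇² = 18.272419 + -4.230202 − 0.021348 = 14.020869
step 5→6:
  ẍ = (ẋ'−ẋ)/dt = (1.889560813−2.084043843)/0.016295 = -11.935135
  θ̈ = (θ̇'−θ̇)/dt = (-1.813138796−-1.980472155)/0.016295 = 10.269000
  sinθ=-0.014663, cosθ=0.999892
  F = (M+m)·ẍ + m·l·cosθ·θ̈ − m·l·sinθ·θ̇² = -19.047139 + 4.413146 − -0.024720 = -14.609274
step 6→7:
  ẍ = (ẋ'−ẋ)/dt = (1.969647498−1.889560813)/0.016295 = 4.914801
  θ̈ = (θ̇'−θ̇)/dt = (-1.889349391−-1.813138796)/0.016295 = -4.676931
  sinθ=-0.046919, cosθ=0.998899
  F = (M+m)·ẍ + m·l·cosθ·θ̈ − m·l·sinθ·θ̇² = 7.843472 + -2.007933 − -0.066294 = 5.901833
step 7→8:
  ẍ = (ẋ'−ẋ)/dt = (2.109166616−1.969647498)/0.016295 = 8.562081
  θ̈ = (θ̇'−θ̇)/dt = (-2.021152385−-1.889349391)/0.016295 = -8.088554
  sinθ=-0.076406, cosθ=0.997077
  F = (M+m)·ẍ + m·l·cosθ·θ̈ − m·l·sinθ·θ̇² = 13.664123 + -3.466301 − -0.117225 = 10.315047

F_0 = -2.071057 N
F_1 = -3.289563 N
F_2 = -11.038429 N
F_3 = 11.617613 N
F_4 = 14.020869 N
F_5 = -14.609274 N
F_6 = 5.901833 N
F_7 = 10.315047 N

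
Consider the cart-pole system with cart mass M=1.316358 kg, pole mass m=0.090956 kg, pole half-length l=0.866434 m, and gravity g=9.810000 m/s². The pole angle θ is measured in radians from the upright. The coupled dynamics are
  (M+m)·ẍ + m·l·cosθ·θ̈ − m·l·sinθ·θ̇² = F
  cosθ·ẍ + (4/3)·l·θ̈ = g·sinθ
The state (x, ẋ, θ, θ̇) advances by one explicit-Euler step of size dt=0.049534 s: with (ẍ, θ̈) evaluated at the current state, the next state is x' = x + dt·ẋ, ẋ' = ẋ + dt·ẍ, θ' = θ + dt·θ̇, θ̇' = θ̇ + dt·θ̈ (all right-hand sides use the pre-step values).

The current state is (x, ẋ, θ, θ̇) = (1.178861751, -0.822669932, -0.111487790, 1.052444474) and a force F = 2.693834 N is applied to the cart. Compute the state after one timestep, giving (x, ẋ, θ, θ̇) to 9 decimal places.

(1.138111619, -0.720709927, -0.059356005, 0.917936296)

sinθ=-0.111256977, cosθ=0.993791671
temp = (F + m·l·θ̇²·sinθ)/(M+m) = (2.693834 + -0.009711638)/1.407314 = 1.907266155
θ̈ = (g·sinθ − cosθ·temp)/(l·(4/3 − m·cos²θ/(M+m))) = -2.715471749
ẍ = temp − m·l·θ̈·cosθ/(M+m) = 2.058384251
Euler: x'=1.178861751+0.049534·-0.822669932=1.138111619, ẋ'=-0.822669932+0.049534·2.058384251=-0.720709927
       θ'=-0.111487790+0.049534·1.052444474=-0.059356005, θ̇'=1.052444474+0.049534·-2.715471749=0.917936296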